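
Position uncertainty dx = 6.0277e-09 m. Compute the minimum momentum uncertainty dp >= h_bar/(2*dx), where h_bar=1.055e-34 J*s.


dp = h_bar / (2 * dx)
= 1.055e-34 / (2 * 6.0277e-09)
= 1.055e-34 / 1.2055e-08
= 8.7513e-27 kg*m/s

8.7513e-27


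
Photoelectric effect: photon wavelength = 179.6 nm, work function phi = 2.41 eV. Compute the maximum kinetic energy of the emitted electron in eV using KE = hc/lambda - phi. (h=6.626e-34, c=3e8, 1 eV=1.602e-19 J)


E_photon = hc / lambda
= (6.626e-34)(3e8) / (179.6e-9)
= 1.1068e-18 J
= 6.9088 eV
KE = E_photon - phi
= 6.9088 - 2.41
= 4.4988 eV

4.4988


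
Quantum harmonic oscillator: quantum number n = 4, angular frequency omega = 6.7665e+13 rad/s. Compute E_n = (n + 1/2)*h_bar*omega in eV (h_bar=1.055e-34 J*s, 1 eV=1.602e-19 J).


E = (n + 1/2) * h_bar * omega
= (4 + 0.5) * 1.055e-34 * 6.7665e+13
= 4.5 * 7.1387e-21
= 3.2124e-20 J
= 0.2005 eV

0.2005


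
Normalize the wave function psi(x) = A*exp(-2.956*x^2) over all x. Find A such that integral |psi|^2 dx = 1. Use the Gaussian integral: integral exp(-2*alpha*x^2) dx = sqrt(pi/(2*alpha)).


integral |psi|^2 dx = A^2 * sqrt(pi/(2*alpha)) = 1
A^2 = sqrt(2*alpha/pi)
= sqrt(2 * 2.956 / pi)
= 1.371805
A = sqrt(1.371805)
= 1.1712

1.1712


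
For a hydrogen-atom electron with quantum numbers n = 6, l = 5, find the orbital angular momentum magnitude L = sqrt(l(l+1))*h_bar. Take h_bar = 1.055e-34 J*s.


L = sqrt(l*(l+1)) * h_bar
= sqrt(5 * 6) * 1.055e-34
= sqrt(30) * 1.055e-34
= 5.4772 * 1.055e-34
= 5.7785e-34 J*s

5.7785e-34


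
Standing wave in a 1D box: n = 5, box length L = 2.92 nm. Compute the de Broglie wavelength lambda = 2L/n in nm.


lambda = 2L / n
= 2 * 2.92 / 5
= 5.84 / 5
= 1.168 nm

1.168


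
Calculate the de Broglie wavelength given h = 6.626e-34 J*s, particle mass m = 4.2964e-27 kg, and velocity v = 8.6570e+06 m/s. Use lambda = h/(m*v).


lambda = h / (m * v)
= 6.626e-34 / (4.2964e-27 * 8.6570e+06)
= 6.626e-34 / 3.7194e-20
= 1.7815e-14 m

1.7815e-14


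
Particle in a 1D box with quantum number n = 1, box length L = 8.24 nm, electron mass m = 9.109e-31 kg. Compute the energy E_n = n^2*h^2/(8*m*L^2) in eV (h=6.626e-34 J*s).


E = n^2 * h^2 / (8 * m * L^2)
= 1^2 * (6.626e-34)^2 / (8 * 9.109e-31 * (8.24e-9)^2)
= 1 * 4.3904e-67 / (8 * 9.109e-31 * 6.7898e-17)
= 8.8734e-22 J
= 0.0055 eV

0.0055


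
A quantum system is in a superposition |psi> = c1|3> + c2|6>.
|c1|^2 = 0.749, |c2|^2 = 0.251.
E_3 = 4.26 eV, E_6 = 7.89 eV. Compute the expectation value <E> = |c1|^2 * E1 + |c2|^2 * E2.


<E> = |c1|^2 * E1 + |c2|^2 * E2
= 0.749 * 4.26 + 0.251 * 7.89
= 3.1907 + 1.9804
= 5.1711 eV

5.1711


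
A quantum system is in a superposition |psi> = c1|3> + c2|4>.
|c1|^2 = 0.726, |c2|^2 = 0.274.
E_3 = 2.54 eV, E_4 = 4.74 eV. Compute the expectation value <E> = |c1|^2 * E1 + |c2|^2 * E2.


<E> = |c1|^2 * E1 + |c2|^2 * E2
= 0.726 * 2.54 + 0.274 * 4.74
= 1.844 + 1.2988
= 3.1428 eV

3.1428


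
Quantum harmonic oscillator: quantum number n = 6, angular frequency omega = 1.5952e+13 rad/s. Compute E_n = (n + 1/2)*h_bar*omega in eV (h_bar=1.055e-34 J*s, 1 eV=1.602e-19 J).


E = (n + 1/2) * h_bar * omega
= (6 + 0.5) * 1.055e-34 * 1.5952e+13
= 6.5 * 1.6829e-21
= 1.0939e-20 J
= 0.0683 eV

0.0683


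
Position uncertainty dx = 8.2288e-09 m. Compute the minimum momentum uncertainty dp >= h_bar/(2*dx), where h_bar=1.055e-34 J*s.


dp = h_bar / (2 * dx)
= 1.055e-34 / (2 * 8.2288e-09)
= 1.055e-34 / 1.6458e-08
= 6.4104e-27 kg*m/s

6.4104e-27


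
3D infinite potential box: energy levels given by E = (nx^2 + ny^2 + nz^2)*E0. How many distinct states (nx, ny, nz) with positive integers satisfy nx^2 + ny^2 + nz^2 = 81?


Enumerate all (nx, ny, nz) with nx^2 + ny^2 + nz^2 = 81:
(1,4,8)
(1,8,4)
(3,6,6)
(4,1,8)
(4,4,7)
(4,7,4)
(4,8,1)
(6,3,6)
(6,6,3)
(7,4,4)
(8,1,4)
(8,4,1)
Total degeneracy = 12

12


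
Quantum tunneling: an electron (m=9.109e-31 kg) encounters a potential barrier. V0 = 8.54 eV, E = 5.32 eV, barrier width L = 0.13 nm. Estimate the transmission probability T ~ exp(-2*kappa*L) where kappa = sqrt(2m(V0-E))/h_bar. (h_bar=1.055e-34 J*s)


V0 - E = 3.22 eV = 5.1584e-19 J
kappa = sqrt(2 * m * (V0-E)) / h_bar
= sqrt(2 * 9.109e-31 * 5.1584e-19) / 1.055e-34
= 9.1888e+09 /m
2*kappa*L = 2 * 9.1888e+09 * 0.13e-9
= 2.3891
T = exp(-2.3891) = 9.171416e-02

9.171416e-02


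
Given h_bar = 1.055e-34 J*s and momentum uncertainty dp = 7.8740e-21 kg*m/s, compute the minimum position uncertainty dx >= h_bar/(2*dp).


dx = h_bar / (2 * dp)
= 1.055e-34 / (2 * 7.8740e-21)
= 1.055e-34 / 1.5748e-20
= 6.6993e-15 m

6.6993e-15


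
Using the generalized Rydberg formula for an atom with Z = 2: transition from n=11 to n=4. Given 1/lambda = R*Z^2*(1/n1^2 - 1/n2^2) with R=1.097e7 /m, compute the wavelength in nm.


1/lambda = R * Z^2 * (1/n1^2 - 1/n2^2)
= 1.097e7 * 2^2 * (1/4^2 - 1/11^2)
= 1.097e7 * 4 * (0.0625 - 0.008264)
= 2.3799e+06 /m
lambda = 1 / 2.3799e+06
= 420.1936 nm

420.1936


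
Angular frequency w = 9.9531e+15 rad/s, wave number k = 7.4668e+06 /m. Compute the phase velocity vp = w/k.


vp = w / k
= 9.9531e+15 / 7.4668e+06
= 1.3330e+09 m/s

1.3330e+09


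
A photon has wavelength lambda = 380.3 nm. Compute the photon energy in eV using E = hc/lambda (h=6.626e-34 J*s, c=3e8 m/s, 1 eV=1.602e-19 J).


E = hc / lambda
= (6.626e-34)(3e8) / (380.3e-9)
= 1.9878e-25 / 3.8030e-07
= 5.2269e-19 J
Converting to eV: 5.2269e-19 / 1.602e-19
= 3.2628 eV

3.2628


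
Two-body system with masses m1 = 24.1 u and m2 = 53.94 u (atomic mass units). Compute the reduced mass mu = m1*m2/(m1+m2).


mu = m1 * m2 / (m1 + m2)
= 24.1 * 53.94 / (24.1 + 53.94)
= 1299.954 / 78.04
= 16.6575 u

16.6575


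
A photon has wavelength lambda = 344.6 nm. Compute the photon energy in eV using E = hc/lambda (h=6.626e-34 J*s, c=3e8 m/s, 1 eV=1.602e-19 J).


E = hc / lambda
= (6.626e-34)(3e8) / (344.6e-9)
= 1.9878e-25 / 3.4460e-07
= 5.7684e-19 J
Converting to eV: 5.7684e-19 / 1.602e-19
= 3.6008 eV

3.6008


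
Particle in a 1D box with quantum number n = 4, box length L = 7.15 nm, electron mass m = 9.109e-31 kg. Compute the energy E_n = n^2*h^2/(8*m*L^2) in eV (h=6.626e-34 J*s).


E = n^2 * h^2 / (8 * m * L^2)
= 4^2 * (6.626e-34)^2 / (8 * 9.109e-31 * (7.15e-9)^2)
= 16 * 4.3904e-67 / (8 * 9.109e-31 * 5.1123e-17)
= 1.8856e-20 J
= 0.1177 eV

0.1177


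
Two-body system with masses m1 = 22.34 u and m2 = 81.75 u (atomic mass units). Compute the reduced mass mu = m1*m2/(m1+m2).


mu = m1 * m2 / (m1 + m2)
= 22.34 * 81.75 / (22.34 + 81.75)
= 1826.295 / 104.09
= 17.5453 u

17.5453


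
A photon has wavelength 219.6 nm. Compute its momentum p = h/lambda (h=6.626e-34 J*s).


p = h / lambda
= 6.626e-34 / (219.6e-9)
= 6.626e-34 / 2.1960e-07
= 3.0173e-27 kg*m/s

3.0173e-27


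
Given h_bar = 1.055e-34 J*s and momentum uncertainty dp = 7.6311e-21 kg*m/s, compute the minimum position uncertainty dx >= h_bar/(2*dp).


dx = h_bar / (2 * dp)
= 1.055e-34 / (2 * 7.6311e-21)
= 1.055e-34 / 1.5262e-20
= 6.9125e-15 m

6.9125e-15


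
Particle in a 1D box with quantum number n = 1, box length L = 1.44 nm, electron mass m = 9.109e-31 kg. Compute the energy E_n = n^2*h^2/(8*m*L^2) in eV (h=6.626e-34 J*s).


E = n^2 * h^2 / (8 * m * L^2)
= 1^2 * (6.626e-34)^2 / (8 * 9.109e-31 * (1.44e-9)^2)
= 1 * 4.3904e-67 / (8 * 9.109e-31 * 2.0736e-18)
= 2.9055e-20 J
= 0.1814 eV

0.1814


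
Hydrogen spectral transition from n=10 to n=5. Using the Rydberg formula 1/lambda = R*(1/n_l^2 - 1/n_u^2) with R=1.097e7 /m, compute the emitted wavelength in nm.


1/lambda = R * (1/n_l^2 - 1/n_u^2)
= 1.097e7 * (1/5^2 - 1/10^2)
= 1.097e7 * (0.04 - 0.01)
= 1.097e7 * 0.03
= 3.2910e+05 /m
lambda = 1 / 3.2910e+05 = 3038.5901 nm

3038.5901


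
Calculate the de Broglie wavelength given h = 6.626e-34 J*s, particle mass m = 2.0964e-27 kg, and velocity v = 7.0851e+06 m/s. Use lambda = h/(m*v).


lambda = h / (m * v)
= 6.626e-34 / (2.0964e-27 * 7.0851e+06)
= 6.626e-34 / 1.4853e-20
= 4.4610e-14 m

4.4610e-14


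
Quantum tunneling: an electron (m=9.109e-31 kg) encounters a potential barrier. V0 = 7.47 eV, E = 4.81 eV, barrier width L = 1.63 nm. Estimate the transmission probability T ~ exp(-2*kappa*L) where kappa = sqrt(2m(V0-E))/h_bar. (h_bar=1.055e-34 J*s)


V0 - E = 2.66 eV = 4.2613e-19 J
kappa = sqrt(2 * m * (V0-E)) / h_bar
= sqrt(2 * 9.109e-31 * 4.2613e-19) / 1.055e-34
= 8.3516e+09 /m
2*kappa*L = 2 * 8.3516e+09 * 1.63e-9
= 27.2262
T = exp(-27.2262) = 1.498984e-12

1.498984e-12


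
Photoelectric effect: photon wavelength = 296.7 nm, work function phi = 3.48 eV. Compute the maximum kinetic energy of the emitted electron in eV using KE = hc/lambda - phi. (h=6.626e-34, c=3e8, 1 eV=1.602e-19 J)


E_photon = hc / lambda
= (6.626e-34)(3e8) / (296.7e-9)
= 6.6997e-19 J
= 4.1821 eV
KE = E_photon - phi
= 4.1821 - 3.48
= 0.7021 eV

0.7021


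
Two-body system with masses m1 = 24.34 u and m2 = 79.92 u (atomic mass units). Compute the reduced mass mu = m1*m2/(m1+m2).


mu = m1 * m2 / (m1 + m2)
= 24.34 * 79.92 / (24.34 + 79.92)
= 1945.2528 / 104.26
= 18.6577 u

18.6577


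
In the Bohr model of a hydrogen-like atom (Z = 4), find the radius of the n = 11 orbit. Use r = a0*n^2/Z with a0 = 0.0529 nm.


r = a0 * n^2 / Z
= 0.0529 * 11^2 / 4
= 0.0529 * 121 / 4
= 1.6002 nm

1.6002


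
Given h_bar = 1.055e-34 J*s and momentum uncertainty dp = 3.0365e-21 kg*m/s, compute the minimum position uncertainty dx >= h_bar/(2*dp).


dx = h_bar / (2 * dp)
= 1.055e-34 / (2 * 3.0365e-21)
= 1.055e-34 / 6.0730e-21
= 1.7372e-14 m

1.7372e-14


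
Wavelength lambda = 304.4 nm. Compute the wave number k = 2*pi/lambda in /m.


k = 2 * pi / lambda
= 6.2832 / (304.4e-9)
= 6.2832 / 3.0440e-07
= 2.0641e+07 /m

2.0641e+07


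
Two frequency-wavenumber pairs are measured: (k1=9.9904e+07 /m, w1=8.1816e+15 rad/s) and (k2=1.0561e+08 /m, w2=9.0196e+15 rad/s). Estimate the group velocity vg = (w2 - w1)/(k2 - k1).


vg = (w2 - w1) / (k2 - k1)
= (9.0196e+15 - 8.1816e+15) / (1.0561e+08 - 9.9904e+07)
= 8.3800e+14 / 5.7060e+06
= 1.4686e+08 m/s

1.4686e+08


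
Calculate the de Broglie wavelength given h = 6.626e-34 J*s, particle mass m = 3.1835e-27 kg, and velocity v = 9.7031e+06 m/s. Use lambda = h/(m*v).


lambda = h / (m * v)
= 6.626e-34 / (3.1835e-27 * 9.7031e+06)
= 6.626e-34 / 3.0890e-20
= 2.1450e-14 m

2.1450e-14


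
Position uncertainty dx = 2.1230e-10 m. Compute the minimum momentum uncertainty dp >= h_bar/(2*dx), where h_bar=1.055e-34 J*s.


dp = h_bar / (2 * dx)
= 1.055e-34 / (2 * 2.1230e-10)
= 1.055e-34 / 4.2460e-10
= 2.4847e-25 kg*m/s

2.4847e-25


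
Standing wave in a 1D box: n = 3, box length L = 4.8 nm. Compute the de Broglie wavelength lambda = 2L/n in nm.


lambda = 2L / n
= 2 * 4.8 / 3
= 9.6 / 3
= 3.2 nm

3.2


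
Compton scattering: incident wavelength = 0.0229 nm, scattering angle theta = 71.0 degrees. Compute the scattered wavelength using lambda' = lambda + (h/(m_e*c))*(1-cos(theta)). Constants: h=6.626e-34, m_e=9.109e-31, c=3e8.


Compton wavelength: h/(m_e*c) = 2.4247e-12 m
d_lambda = 2.4247e-12 * (1 - cos(71.0 deg))
= 2.4247e-12 * 0.674432
= 1.6353e-12 m = 0.001635 nm
lambda' = 0.0229 + 0.001635
= 0.024535 nm

0.024535


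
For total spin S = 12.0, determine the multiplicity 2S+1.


Spin multiplicity = 2S + 1
= 2 * 12.0 + 1
= 24.0 + 1
= 25

25


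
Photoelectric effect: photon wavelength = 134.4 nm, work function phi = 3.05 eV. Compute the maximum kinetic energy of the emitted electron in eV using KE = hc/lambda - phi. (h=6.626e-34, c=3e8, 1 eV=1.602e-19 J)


E_photon = hc / lambda
= (6.626e-34)(3e8) / (134.4e-9)
= 1.4790e-18 J
= 9.2323 eV
KE = E_photon - phi
= 9.2323 - 3.05
= 6.1823 eV

6.1823


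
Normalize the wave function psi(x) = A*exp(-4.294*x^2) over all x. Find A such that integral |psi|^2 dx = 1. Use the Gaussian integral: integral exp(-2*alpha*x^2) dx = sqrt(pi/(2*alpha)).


integral |psi|^2 dx = A^2 * sqrt(pi/(2*alpha)) = 1
A^2 = sqrt(2*alpha/pi)
= sqrt(2 * 4.294 / pi)
= 1.653374
A = sqrt(1.653374)
= 1.2858

1.2858


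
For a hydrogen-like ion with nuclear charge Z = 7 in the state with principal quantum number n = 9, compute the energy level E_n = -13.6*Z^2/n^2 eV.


E_n = -13.6 * Z^2 / n^2
= -13.6 * 7^2 / 9^2
= -13.6 * 49 / 81
= -8.2272 eV

-8.2272


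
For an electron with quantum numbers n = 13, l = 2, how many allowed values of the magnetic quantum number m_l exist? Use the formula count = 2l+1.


m_l ranges from -l to +l in integer steps
So m_l goes from -2 to +2
Count = 2l + 1 = 2*2 + 1
= 5

5


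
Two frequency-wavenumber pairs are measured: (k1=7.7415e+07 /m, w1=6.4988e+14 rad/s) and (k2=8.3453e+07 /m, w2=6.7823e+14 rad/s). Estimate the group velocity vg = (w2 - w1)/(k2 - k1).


vg = (w2 - w1) / (k2 - k1)
= (6.7823e+14 - 6.4988e+14) / (8.3453e+07 - 7.7415e+07)
= 2.8350e+13 / 6.0380e+06
= 4.6953e+06 m/s

4.6953e+06


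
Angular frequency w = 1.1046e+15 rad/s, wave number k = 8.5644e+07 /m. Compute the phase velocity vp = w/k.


vp = w / k
= 1.1046e+15 / 8.5644e+07
= 1.2898e+07 m/s

1.2898e+07


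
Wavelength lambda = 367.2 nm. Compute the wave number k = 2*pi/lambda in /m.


k = 2 * pi / lambda
= 6.2832 / (367.2e-9)
= 6.2832 / 3.6720e-07
= 1.7111e+07 /m

1.7111e+07


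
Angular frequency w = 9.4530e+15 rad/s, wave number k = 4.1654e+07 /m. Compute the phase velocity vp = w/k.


vp = w / k
= 9.4530e+15 / 4.1654e+07
= 2.2694e+08 m/s

2.2694e+08


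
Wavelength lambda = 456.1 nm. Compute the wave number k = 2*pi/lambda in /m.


k = 2 * pi / lambda
= 6.2832 / (456.1e-9)
= 6.2832 / 4.5610e-07
= 1.3776e+07 /m

1.3776e+07


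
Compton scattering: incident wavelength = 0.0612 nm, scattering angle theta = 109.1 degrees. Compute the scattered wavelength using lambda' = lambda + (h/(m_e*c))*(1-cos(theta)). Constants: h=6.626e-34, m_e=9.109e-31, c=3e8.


Compton wavelength: h/(m_e*c) = 2.4247e-12 m
d_lambda = 2.4247e-12 * (1 - cos(109.1 deg))
= 2.4247e-12 * 1.327218
= 3.2181e-12 m = 0.003218 nm
lambda' = 0.0612 + 0.003218
= 0.064418 nm

0.064418


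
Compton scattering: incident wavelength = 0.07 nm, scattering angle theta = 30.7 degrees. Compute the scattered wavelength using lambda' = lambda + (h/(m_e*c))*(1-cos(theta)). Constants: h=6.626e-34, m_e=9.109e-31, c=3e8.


Compton wavelength: h/(m_e*c) = 2.4247e-12 m
d_lambda = 2.4247e-12 * (1 - cos(30.7 deg))
= 2.4247e-12 * 0.140148
= 3.3982e-13 m = 0.00034 nm
lambda' = 0.07 + 0.00034
= 0.07034 nm

0.07034


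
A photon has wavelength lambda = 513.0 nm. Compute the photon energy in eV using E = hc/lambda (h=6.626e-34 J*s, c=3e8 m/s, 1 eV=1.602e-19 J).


E = hc / lambda
= (6.626e-34)(3e8) / (513.0e-9)
= 1.9878e-25 / 5.1300e-07
= 3.8749e-19 J
Converting to eV: 3.8749e-19 / 1.602e-19
= 2.4188 eV

2.4188


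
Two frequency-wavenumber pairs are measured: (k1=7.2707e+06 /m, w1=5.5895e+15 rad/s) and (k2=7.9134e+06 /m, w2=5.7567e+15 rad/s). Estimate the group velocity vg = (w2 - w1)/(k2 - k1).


vg = (w2 - w1) / (k2 - k1)
= (5.7567e+15 - 5.5895e+15) / (7.9134e+06 - 7.2707e+06)
= 1.6720e+14 / 6.4270e+05
= 2.6015e+08 m/s

2.6015e+08


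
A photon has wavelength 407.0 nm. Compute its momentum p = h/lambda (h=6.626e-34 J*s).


p = h / lambda
= 6.626e-34 / (407.0e-9)
= 6.626e-34 / 4.0700e-07
= 1.6280e-27 kg*m/s

1.6280e-27


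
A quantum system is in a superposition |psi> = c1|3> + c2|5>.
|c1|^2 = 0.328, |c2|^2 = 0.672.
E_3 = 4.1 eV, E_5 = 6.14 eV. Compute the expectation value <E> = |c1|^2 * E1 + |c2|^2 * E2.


<E> = |c1|^2 * E1 + |c2|^2 * E2
= 0.328 * 4.1 + 0.672 * 6.14
= 1.3448 + 4.1261
= 5.4709 eV

5.4709


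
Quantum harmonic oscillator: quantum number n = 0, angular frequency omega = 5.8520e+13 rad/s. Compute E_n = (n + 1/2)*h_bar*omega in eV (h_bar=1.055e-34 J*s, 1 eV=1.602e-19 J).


E = (n + 1/2) * h_bar * omega
= (0 + 0.5) * 1.055e-34 * 5.8520e+13
= 0.5 * 6.1739e-21
= 3.0869e-21 J
= 0.0193 eV

0.0193


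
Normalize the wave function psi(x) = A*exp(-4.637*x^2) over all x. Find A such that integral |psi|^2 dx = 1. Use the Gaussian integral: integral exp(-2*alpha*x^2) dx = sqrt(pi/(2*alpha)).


integral |psi|^2 dx = A^2 * sqrt(pi/(2*alpha)) = 1
A^2 = sqrt(2*alpha/pi)
= sqrt(2 * 4.637 / pi)
= 1.71814
A = sqrt(1.71814)
= 1.3108

1.3108


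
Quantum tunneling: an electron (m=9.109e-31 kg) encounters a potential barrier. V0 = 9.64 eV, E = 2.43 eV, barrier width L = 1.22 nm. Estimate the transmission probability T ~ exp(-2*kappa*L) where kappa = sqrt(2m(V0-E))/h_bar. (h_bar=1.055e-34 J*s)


V0 - E = 7.21 eV = 1.1550e-18 J
kappa = sqrt(2 * m * (V0-E)) / h_bar
= sqrt(2 * 9.109e-31 * 1.1550e-18) / 1.055e-34
= 1.3750e+10 /m
2*kappa*L = 2 * 1.3750e+10 * 1.22e-9
= 33.5495
T = exp(-33.5495) = 2.689173e-15

2.689173e-15


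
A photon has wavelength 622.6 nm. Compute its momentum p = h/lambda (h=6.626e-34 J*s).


p = h / lambda
= 6.626e-34 / (622.6e-9)
= 6.626e-34 / 6.2260e-07
= 1.0642e-27 kg*m/s

1.0642e-27


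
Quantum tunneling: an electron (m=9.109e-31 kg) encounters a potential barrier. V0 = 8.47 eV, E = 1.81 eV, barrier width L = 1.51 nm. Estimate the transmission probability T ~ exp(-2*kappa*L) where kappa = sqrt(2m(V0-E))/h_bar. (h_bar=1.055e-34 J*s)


V0 - E = 6.66 eV = 1.0669e-18 J
kappa = sqrt(2 * m * (V0-E)) / h_bar
= sqrt(2 * 9.109e-31 * 1.0669e-18) / 1.055e-34
= 1.3215e+10 /m
2*kappa*L = 2 * 1.3215e+10 * 1.51e-9
= 39.9092
T = exp(-39.9092) = 4.652083e-18

4.652083e-18


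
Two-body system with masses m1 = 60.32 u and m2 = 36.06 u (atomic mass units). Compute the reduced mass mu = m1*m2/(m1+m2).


mu = m1 * m2 / (m1 + m2)
= 60.32 * 36.06 / (60.32 + 36.06)
= 2175.1392 / 96.38
= 22.5684 u

22.5684


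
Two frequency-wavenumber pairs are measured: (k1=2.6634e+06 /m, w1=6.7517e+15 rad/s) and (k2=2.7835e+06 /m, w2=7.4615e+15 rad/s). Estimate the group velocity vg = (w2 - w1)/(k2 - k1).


vg = (w2 - w1) / (k2 - k1)
= (7.4615e+15 - 6.7517e+15) / (2.7835e+06 - 2.6634e+06)
= 7.0980e+14 / 1.2010e+05
= 5.9101e+09 m/s

5.9101e+09


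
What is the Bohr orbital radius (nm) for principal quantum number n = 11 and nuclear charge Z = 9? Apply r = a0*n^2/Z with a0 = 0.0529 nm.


r = a0 * n^2 / Z
= 0.0529 * 11^2 / 9
= 0.0529 * 121 / 9
= 0.7112 nm

0.7112


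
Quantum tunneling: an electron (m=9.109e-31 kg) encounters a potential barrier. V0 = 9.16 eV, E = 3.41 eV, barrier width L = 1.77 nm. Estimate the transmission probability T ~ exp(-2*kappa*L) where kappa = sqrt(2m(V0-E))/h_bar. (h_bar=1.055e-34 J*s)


V0 - E = 5.75 eV = 9.2115e-19 J
kappa = sqrt(2 * m * (V0-E)) / h_bar
= sqrt(2 * 9.109e-31 * 9.2115e-19) / 1.055e-34
= 1.2279e+10 /m
2*kappa*L = 2 * 1.2279e+10 * 1.77e-9
= 43.4677
T = exp(-43.4677) = 1.325050e-19

1.325050e-19


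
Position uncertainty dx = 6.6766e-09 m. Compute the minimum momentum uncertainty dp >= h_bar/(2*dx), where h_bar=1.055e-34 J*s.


dp = h_bar / (2 * dx)
= 1.055e-34 / (2 * 6.6766e-09)
= 1.055e-34 / 1.3353e-08
= 7.9007e-27 kg*m/s

7.9007e-27


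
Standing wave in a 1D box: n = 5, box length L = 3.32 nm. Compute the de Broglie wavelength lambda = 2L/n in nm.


lambda = 2L / n
= 2 * 3.32 / 5
= 6.64 / 5
= 1.328 nm

1.328


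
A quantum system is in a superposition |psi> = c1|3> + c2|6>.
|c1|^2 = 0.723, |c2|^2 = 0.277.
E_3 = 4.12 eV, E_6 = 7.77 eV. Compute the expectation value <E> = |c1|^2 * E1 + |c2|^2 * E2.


<E> = |c1|^2 * E1 + |c2|^2 * E2
= 0.723 * 4.12 + 0.277 * 7.77
= 2.9788 + 2.1523
= 5.1311 eV

5.1311


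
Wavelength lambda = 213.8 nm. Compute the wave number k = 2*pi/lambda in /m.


k = 2 * pi / lambda
= 6.2832 / (213.8e-9)
= 6.2832 / 2.1380e-07
= 2.9388e+07 /m

2.9388e+07


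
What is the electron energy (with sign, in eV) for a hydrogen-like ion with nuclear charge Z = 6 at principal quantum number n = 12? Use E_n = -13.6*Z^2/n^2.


E_n = -13.6 * Z^2 / n^2
= -13.6 * 6^2 / 12^2
= -13.6 * 36 / 144
= -3.4 eV

-3.4


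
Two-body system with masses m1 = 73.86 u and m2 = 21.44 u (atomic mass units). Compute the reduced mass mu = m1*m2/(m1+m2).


mu = m1 * m2 / (m1 + m2)
= 73.86 * 21.44 / (73.86 + 21.44)
= 1583.5584 / 95.3
= 16.6166 u

16.6166


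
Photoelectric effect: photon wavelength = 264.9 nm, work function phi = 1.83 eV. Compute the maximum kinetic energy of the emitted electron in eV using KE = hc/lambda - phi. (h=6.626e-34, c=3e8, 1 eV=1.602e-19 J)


E_photon = hc / lambda
= (6.626e-34)(3e8) / (264.9e-9)
= 7.5040e-19 J
= 4.6841 eV
KE = E_photon - phi
= 4.6841 - 1.83
= 2.8541 eV

2.8541


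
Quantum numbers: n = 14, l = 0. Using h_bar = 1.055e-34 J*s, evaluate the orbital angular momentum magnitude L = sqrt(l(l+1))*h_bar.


L = sqrt(l*(l+1)) * h_bar
= sqrt(0 * 1) * 1.055e-34
= sqrt(0) * 1.055e-34
= 0.0 * 1.055e-34
= 0.0000e+00 J*s

0.0000e+00


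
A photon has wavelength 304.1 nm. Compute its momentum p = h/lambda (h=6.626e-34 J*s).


p = h / lambda
= 6.626e-34 / (304.1e-9)
= 6.626e-34 / 3.0410e-07
= 2.1789e-27 kg*m/s

2.1789e-27


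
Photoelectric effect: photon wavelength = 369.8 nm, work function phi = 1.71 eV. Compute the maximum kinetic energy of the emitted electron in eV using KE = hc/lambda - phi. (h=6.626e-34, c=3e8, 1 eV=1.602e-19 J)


E_photon = hc / lambda
= (6.626e-34)(3e8) / (369.8e-9)
= 5.3753e-19 J
= 3.3554 eV
KE = E_photon - phi
= 3.3554 - 1.71
= 1.6454 eV

1.6454


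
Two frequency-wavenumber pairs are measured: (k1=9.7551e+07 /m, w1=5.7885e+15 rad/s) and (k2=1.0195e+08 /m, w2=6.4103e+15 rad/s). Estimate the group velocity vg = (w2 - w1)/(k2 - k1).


vg = (w2 - w1) / (k2 - k1)
= (6.4103e+15 - 5.7885e+15) / (1.0195e+08 - 9.7551e+07)
= 6.2180e+14 / 4.3990e+06
= 1.4135e+08 m/s

1.4135e+08


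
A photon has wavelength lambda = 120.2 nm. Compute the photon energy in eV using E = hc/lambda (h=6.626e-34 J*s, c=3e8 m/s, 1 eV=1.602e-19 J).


E = hc / lambda
= (6.626e-34)(3e8) / (120.2e-9)
= 1.9878e-25 / 1.2020e-07
= 1.6537e-18 J
Converting to eV: 1.6537e-18 / 1.602e-19
= 10.323 eV

10.323


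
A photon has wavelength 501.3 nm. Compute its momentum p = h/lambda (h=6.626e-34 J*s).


p = h / lambda
= 6.626e-34 / (501.3e-9)
= 6.626e-34 / 5.0130e-07
= 1.3218e-27 kg*m/s

1.3218e-27


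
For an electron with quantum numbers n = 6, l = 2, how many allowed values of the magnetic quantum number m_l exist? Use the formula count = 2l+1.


m_l ranges from -l to +l in integer steps
So m_l goes from -2 to +2
Count = 2l + 1 = 2*2 + 1
= 5

5


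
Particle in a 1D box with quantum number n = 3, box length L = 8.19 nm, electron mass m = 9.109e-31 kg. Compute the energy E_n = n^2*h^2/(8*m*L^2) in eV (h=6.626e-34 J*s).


E = n^2 * h^2 / (8 * m * L^2)
= 3^2 * (6.626e-34)^2 / (8 * 9.109e-31 * (8.19e-9)^2)
= 9 * 4.3904e-67 / (8 * 9.109e-31 * 6.7076e-17)
= 8.0838e-21 J
= 0.0505 eV

0.0505


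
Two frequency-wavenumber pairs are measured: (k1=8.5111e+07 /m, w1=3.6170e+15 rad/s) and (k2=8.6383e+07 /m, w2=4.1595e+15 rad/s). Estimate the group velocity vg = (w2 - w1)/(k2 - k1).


vg = (w2 - w1) / (k2 - k1)
= (4.1595e+15 - 3.6170e+15) / (8.6383e+07 - 8.5111e+07)
= 5.4250e+14 / 1.2720e+06
= 4.2649e+08 m/s

4.2649e+08


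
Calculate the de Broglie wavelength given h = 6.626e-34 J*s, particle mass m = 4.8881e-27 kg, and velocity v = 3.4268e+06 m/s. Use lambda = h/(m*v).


lambda = h / (m * v)
= 6.626e-34 / (4.8881e-27 * 3.4268e+06)
= 6.626e-34 / 1.6751e-20
= 3.9557e-14 m

3.9557e-14


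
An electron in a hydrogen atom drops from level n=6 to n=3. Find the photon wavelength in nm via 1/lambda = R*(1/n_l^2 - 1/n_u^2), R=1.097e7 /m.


1/lambda = R * (1/n_l^2 - 1/n_u^2)
= 1.097e7 * (1/3^2 - 1/6^2)
= 1.097e7 * (0.111111 - 0.027778)
= 1.097e7 * 0.083333
= 9.1417e+05 /m
lambda = 1 / 9.1417e+05 = 1093.8924 nm

1093.8924


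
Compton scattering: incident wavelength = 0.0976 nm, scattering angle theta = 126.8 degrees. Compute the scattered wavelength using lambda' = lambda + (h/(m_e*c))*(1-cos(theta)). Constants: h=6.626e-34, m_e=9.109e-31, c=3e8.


Compton wavelength: h/(m_e*c) = 2.4247e-12 m
d_lambda = 2.4247e-12 * (1 - cos(126.8 deg))
= 2.4247e-12 * 1.599024
= 3.8772e-12 m = 0.003877 nm
lambda' = 0.0976 + 0.003877
= 0.101477 nm

0.101477


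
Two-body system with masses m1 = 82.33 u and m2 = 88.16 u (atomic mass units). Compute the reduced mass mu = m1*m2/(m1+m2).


mu = m1 * m2 / (m1 + m2)
= 82.33 * 88.16 / (82.33 + 88.16)
= 7258.2128 / 170.49
= 42.5727 u

42.5727


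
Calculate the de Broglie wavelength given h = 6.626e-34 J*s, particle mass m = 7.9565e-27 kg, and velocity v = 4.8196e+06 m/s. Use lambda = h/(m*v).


lambda = h / (m * v)
= 6.626e-34 / (7.9565e-27 * 4.8196e+06)
= 6.626e-34 / 3.8347e-20
= 1.7279e-14 m

1.7279e-14


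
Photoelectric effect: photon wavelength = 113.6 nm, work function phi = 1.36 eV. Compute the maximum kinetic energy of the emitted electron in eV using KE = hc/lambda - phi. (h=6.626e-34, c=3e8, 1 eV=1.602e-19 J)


E_photon = hc / lambda
= (6.626e-34)(3e8) / (113.6e-9)
= 1.7498e-18 J
= 10.9227 eV
KE = E_photon - phi
= 10.9227 - 1.36
= 9.5627 eV

9.5627


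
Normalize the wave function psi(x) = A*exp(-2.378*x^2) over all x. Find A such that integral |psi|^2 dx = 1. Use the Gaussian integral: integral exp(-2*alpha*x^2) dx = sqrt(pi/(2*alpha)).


integral |psi|^2 dx = A^2 * sqrt(pi/(2*alpha)) = 1
A^2 = sqrt(2*alpha/pi)
= sqrt(2 * 2.378 / pi)
= 1.230399
A = sqrt(1.230399)
= 1.1092

1.1092


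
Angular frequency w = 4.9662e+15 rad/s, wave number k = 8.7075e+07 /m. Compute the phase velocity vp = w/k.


vp = w / k
= 4.9662e+15 / 8.7075e+07
= 5.7034e+07 m/s

5.7034e+07


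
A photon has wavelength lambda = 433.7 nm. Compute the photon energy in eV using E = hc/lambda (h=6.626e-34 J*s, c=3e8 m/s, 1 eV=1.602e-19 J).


E = hc / lambda
= (6.626e-34)(3e8) / (433.7e-9)
= 1.9878e-25 / 4.3370e-07
= 4.5834e-19 J
Converting to eV: 4.5834e-19 / 1.602e-19
= 2.861 eV

2.861


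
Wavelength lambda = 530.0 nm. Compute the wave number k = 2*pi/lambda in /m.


k = 2 * pi / lambda
= 6.2832 / (530.0e-9)
= 6.2832 / 5.3000e-07
= 1.1855e+07 /m

1.1855e+07


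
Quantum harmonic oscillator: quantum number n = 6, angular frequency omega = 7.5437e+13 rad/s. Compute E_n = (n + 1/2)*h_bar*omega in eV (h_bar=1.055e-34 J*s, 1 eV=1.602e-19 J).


E = (n + 1/2) * h_bar * omega
= (6 + 0.5) * 1.055e-34 * 7.5437e+13
= 6.5 * 7.9586e-21
= 5.1731e-20 J
= 0.3229 eV

0.3229


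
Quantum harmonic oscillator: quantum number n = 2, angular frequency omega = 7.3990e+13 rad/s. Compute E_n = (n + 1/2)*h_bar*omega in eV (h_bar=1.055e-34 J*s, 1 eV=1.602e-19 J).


E = (n + 1/2) * h_bar * omega
= (2 + 0.5) * 1.055e-34 * 7.3990e+13
= 2.5 * 7.8059e-21
= 1.9515e-20 J
= 0.1218 eV

0.1218


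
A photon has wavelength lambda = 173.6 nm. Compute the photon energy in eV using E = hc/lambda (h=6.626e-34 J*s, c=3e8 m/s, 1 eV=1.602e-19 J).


E = hc / lambda
= (6.626e-34)(3e8) / (173.6e-9)
= 1.9878e-25 / 1.7360e-07
= 1.1450e-18 J
Converting to eV: 1.1450e-18 / 1.602e-19
= 7.1476 eV

7.1476


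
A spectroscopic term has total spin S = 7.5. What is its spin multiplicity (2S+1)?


Spin multiplicity = 2S + 1
= 2 * 7.5 + 1
= 15.0 + 1
= 16

16


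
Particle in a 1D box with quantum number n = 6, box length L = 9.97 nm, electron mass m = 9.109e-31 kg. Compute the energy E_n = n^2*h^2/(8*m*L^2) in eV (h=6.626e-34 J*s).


E = n^2 * h^2 / (8 * m * L^2)
= 6^2 * (6.626e-34)^2 / (8 * 9.109e-31 * (9.97e-9)^2)
= 36 * 4.3904e-67 / (8 * 9.109e-31 * 9.9401e-17)
= 2.1820e-20 J
= 0.1362 eV

0.1362


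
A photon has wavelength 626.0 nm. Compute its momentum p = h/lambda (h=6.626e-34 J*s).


p = h / lambda
= 6.626e-34 / (626.0e-9)
= 6.626e-34 / 6.2600e-07
= 1.0585e-27 kg*m/s

1.0585e-27


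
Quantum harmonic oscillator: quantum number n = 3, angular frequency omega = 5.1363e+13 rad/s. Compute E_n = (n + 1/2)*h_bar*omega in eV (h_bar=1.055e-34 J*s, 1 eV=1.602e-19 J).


E = (n + 1/2) * h_bar * omega
= (3 + 0.5) * 1.055e-34 * 5.1363e+13
= 3.5 * 5.4188e-21
= 1.8966e-20 J
= 0.1184 eV

0.1184


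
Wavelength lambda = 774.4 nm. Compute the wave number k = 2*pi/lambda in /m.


k = 2 * pi / lambda
= 6.2832 / (774.4e-9)
= 6.2832 / 7.7440e-07
= 8.1136e+06 /m

8.1136e+06


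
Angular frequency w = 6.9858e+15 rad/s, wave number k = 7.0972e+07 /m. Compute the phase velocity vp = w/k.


vp = w / k
= 6.9858e+15 / 7.0972e+07
= 9.8430e+07 m/s

9.8430e+07


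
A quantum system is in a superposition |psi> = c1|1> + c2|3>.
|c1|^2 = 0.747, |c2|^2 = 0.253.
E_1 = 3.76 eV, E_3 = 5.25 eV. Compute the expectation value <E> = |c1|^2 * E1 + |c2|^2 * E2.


<E> = |c1|^2 * E1 + |c2|^2 * E2
= 0.747 * 3.76 + 0.253 * 5.25
= 2.8087 + 1.3282
= 4.137 eV

4.137


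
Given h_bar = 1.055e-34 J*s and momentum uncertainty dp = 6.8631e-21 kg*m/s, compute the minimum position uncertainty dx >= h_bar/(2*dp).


dx = h_bar / (2 * dp)
= 1.055e-34 / (2 * 6.8631e-21)
= 1.055e-34 / 1.3726e-20
= 7.6860e-15 m

7.6860e-15


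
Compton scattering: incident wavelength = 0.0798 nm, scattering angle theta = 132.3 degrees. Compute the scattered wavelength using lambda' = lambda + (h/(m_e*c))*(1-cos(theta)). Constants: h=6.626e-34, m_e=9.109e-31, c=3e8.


Compton wavelength: h/(m_e*c) = 2.4247e-12 m
d_lambda = 2.4247e-12 * (1 - cos(132.3 deg))
= 2.4247e-12 * 1.673013
= 4.0566e-12 m = 0.004057 nm
lambda' = 0.0798 + 0.004057
= 0.083857 nm

0.083857


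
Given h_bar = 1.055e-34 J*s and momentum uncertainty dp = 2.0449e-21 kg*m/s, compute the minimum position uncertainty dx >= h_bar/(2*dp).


dx = h_bar / (2 * dp)
= 1.055e-34 / (2 * 2.0449e-21)
= 1.055e-34 / 4.0898e-21
= 2.5796e-14 m

2.5796e-14


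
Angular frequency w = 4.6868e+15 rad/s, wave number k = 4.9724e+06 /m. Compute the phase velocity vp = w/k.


vp = w / k
= 4.6868e+15 / 4.9724e+06
= 9.4256e+08 m/s

9.4256e+08


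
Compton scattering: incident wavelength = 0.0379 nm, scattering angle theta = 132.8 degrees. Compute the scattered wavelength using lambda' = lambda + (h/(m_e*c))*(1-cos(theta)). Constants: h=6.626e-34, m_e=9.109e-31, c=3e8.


Compton wavelength: h/(m_e*c) = 2.4247e-12 m
d_lambda = 2.4247e-12 * (1 - cos(132.8 deg))
= 2.4247e-12 * 1.679441
= 4.0722e-12 m = 0.004072 nm
lambda' = 0.0379 + 0.004072
= 0.041972 nm

0.041972


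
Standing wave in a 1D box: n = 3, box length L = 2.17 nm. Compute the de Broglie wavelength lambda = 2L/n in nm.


lambda = 2L / n
= 2 * 2.17 / 3
= 4.34 / 3
= 1.4467 nm

1.4467


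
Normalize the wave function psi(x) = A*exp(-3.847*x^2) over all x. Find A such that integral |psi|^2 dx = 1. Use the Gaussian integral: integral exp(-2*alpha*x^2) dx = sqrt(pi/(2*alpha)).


integral |psi|^2 dx = A^2 * sqrt(pi/(2*alpha)) = 1
A^2 = sqrt(2*alpha/pi)
= sqrt(2 * 3.847 / pi)
= 1.564952
A = sqrt(1.564952)
= 1.251

1.251


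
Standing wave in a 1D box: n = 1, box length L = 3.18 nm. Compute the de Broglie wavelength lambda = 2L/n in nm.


lambda = 2L / n
= 2 * 3.18 / 1
= 6.36 / 1
= 6.36 nm

6.36


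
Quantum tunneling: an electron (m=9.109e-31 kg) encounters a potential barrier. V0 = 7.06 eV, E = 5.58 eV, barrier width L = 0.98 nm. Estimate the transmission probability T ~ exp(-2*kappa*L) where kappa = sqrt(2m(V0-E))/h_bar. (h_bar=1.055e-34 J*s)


V0 - E = 1.48 eV = 2.3710e-19 J
kappa = sqrt(2 * m * (V0-E)) / h_bar
= sqrt(2 * 9.109e-31 * 2.3710e-19) / 1.055e-34
= 6.2296e+09 /m
2*kappa*L = 2 * 6.2296e+09 * 0.98e-9
= 12.21
T = exp(-12.21) = 4.980344e-06

4.980344e-06


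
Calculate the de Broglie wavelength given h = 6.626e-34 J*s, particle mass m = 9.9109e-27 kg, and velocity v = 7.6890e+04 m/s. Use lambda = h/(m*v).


lambda = h / (m * v)
= 6.626e-34 / (9.9109e-27 * 7.6890e+04)
= 6.626e-34 / 7.6205e-22
= 8.6950e-13 m

8.6950e-13


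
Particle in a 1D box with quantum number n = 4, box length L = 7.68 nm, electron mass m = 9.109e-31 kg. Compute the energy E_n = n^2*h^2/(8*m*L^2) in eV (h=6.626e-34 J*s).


E = n^2 * h^2 / (8 * m * L^2)
= 4^2 * (6.626e-34)^2 / (8 * 9.109e-31 * (7.68e-9)^2)
= 16 * 4.3904e-67 / (8 * 9.109e-31 * 5.8982e-17)
= 1.6343e-20 J
= 0.102 eV

0.102


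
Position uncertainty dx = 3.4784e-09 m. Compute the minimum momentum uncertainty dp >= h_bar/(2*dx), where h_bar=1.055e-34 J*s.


dp = h_bar / (2 * dx)
= 1.055e-34 / (2 * 3.4784e-09)
= 1.055e-34 / 6.9568e-09
= 1.5165e-26 kg*m/s

1.5165e-26


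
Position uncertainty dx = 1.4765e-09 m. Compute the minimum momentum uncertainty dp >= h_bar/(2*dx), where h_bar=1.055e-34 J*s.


dp = h_bar / (2 * dx)
= 1.055e-34 / (2 * 1.4765e-09)
= 1.055e-34 / 2.9530e-09
= 3.5726e-26 kg*m/s

3.5726e-26


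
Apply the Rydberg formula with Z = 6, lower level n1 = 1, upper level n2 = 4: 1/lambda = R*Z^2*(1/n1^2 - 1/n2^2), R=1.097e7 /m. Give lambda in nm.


1/lambda = R * Z^2 * (1/n1^2 - 1/n2^2)
= 1.097e7 * 6^2 * (1/1^2 - 1/4^2)
= 1.097e7 * 36 * (1.0 - 0.0625)
= 3.7024e+08 /m
lambda = 1 / 3.7024e+08
= 2.701 nm

2.701


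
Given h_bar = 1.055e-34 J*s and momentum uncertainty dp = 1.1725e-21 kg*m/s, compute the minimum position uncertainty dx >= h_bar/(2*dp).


dx = h_bar / (2 * dp)
= 1.055e-34 / (2 * 1.1725e-21)
= 1.055e-34 / 2.3450e-21
= 4.4989e-14 m

4.4989e-14


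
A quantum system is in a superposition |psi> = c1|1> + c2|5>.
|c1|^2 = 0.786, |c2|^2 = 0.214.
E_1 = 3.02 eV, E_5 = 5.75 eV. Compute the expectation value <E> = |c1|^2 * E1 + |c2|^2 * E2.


<E> = |c1|^2 * E1 + |c2|^2 * E2
= 0.786 * 3.02 + 0.214 * 5.75
= 2.3737 + 1.2305
= 3.6042 eV

3.6042


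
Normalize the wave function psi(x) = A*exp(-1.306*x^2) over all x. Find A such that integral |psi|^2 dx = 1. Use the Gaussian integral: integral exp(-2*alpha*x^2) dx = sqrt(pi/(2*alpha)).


integral |psi|^2 dx = A^2 * sqrt(pi/(2*alpha)) = 1
A^2 = sqrt(2*alpha/pi)
= sqrt(2 * 1.306 / pi)
= 0.911825
A = sqrt(0.911825)
= 0.9549

0.9549


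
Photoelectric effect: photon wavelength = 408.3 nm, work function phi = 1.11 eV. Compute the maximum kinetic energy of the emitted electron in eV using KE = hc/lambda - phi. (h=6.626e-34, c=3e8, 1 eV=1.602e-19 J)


E_photon = hc / lambda
= (6.626e-34)(3e8) / (408.3e-9)
= 4.8685e-19 J
= 3.039 eV
KE = E_photon - phi
= 3.039 - 1.11
= 1.929 eV

1.929


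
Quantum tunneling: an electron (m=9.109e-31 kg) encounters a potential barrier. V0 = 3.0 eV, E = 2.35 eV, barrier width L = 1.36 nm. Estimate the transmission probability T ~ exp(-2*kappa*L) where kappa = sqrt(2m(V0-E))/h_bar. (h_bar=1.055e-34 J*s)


V0 - E = 0.65 eV = 1.0413e-19 J
kappa = sqrt(2 * m * (V0-E)) / h_bar
= sqrt(2 * 9.109e-31 * 1.0413e-19) / 1.055e-34
= 4.1284e+09 /m
2*kappa*L = 2 * 4.1284e+09 * 1.36e-9
= 11.2294
T = exp(-11.2294) = 1.327865e-05

1.327865e-05


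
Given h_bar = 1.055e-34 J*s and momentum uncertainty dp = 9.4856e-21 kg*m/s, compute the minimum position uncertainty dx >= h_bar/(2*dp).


dx = h_bar / (2 * dp)
= 1.055e-34 / (2 * 9.4856e-21)
= 1.055e-34 / 1.8971e-20
= 5.5611e-15 m

5.5611e-15


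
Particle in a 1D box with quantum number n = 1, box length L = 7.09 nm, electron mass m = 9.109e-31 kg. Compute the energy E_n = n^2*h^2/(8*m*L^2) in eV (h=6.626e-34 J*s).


E = n^2 * h^2 / (8 * m * L^2)
= 1^2 * (6.626e-34)^2 / (8 * 9.109e-31 * (7.09e-9)^2)
= 1 * 4.3904e-67 / (8 * 9.109e-31 * 5.0268e-17)
= 1.1985e-21 J
= 0.0075 eV

0.0075


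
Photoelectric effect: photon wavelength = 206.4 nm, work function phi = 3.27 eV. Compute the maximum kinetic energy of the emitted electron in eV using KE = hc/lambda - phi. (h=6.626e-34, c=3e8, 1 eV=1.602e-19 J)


E_photon = hc / lambda
= (6.626e-34)(3e8) / (206.4e-9)
= 9.6308e-19 J
= 6.0117 eV
KE = E_photon - phi
= 6.0117 - 3.27
= 2.7417 eV

2.7417


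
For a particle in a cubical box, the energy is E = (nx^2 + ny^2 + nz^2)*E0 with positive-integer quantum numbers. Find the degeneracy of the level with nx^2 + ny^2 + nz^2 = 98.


Enumerate all (nx, ny, nz) with nx^2 + ny^2 + nz^2 = 98:
(1,4,9)
(1,9,4)
(3,5,8)
(3,8,5)
(4,1,9)
(4,9,1)
(5,3,8)
(5,8,3)
(8,3,5)
(8,5,3)
(9,1,4)
(9,4,1)
Total degeneracy = 12

12


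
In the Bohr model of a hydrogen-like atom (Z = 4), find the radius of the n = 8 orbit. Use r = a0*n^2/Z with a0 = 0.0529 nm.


r = a0 * n^2 / Z
= 0.0529 * 8^2 / 4
= 0.0529 * 64 / 4
= 0.8464 nm

0.8464


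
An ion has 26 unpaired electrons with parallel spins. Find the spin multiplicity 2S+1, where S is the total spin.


Total spin S = N * (1/2) = 26 * 0.5 = 13.0
Spin multiplicity = 2S + 1
= 2 * 13.0 + 1
= 27

27


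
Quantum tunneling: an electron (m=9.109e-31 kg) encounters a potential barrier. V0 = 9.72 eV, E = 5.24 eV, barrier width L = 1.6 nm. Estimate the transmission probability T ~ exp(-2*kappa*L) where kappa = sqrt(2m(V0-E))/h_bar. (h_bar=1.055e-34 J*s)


V0 - E = 4.48 eV = 7.1770e-19 J
kappa = sqrt(2 * m * (V0-E)) / h_bar
= sqrt(2 * 9.109e-31 * 7.1770e-19) / 1.055e-34
= 1.0838e+10 /m
2*kappa*L = 2 * 1.0838e+10 * 1.6e-9
= 34.6831
T = exp(-34.6831) = 8.655922e-16

8.655922e-16


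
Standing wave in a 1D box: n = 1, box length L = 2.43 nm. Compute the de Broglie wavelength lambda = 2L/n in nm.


lambda = 2L / n
= 2 * 2.43 / 1
= 4.86 / 1
= 4.86 nm

4.86


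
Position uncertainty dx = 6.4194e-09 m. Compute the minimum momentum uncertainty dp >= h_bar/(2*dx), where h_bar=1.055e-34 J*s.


dp = h_bar / (2 * dx)
= 1.055e-34 / (2 * 6.4194e-09)
= 1.055e-34 / 1.2839e-08
= 8.2173e-27 kg*m/s

8.2173e-27


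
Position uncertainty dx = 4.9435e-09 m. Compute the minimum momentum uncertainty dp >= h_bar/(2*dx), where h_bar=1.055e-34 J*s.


dp = h_bar / (2 * dx)
= 1.055e-34 / (2 * 4.9435e-09)
= 1.055e-34 / 9.8870e-09
= 1.0671e-26 kg*m/s

1.0671e-26


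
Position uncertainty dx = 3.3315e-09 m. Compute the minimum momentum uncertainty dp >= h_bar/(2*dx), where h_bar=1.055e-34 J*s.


dp = h_bar / (2 * dx)
= 1.055e-34 / (2 * 3.3315e-09)
= 1.055e-34 / 6.6630e-09
= 1.5834e-26 kg*m/s

1.5834e-26


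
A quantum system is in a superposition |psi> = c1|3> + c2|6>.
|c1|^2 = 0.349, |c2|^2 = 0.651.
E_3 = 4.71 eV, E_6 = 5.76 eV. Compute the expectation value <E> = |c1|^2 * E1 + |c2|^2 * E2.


<E> = |c1|^2 * E1 + |c2|^2 * E2
= 0.349 * 4.71 + 0.651 * 5.76
= 1.6438 + 3.7498
= 5.3936 eV

5.3936


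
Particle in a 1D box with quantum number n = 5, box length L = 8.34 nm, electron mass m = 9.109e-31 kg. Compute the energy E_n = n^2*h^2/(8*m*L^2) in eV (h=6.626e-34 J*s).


E = n^2 * h^2 / (8 * m * L^2)
= 5^2 * (6.626e-34)^2 / (8 * 9.109e-31 * (8.34e-9)^2)
= 25 * 4.3904e-67 / (8 * 9.109e-31 * 6.9556e-17)
= 2.1655e-20 J
= 0.1352 eV

0.1352


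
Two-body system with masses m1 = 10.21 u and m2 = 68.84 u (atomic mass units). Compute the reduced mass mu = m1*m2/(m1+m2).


mu = m1 * m2 / (m1 + m2)
= 10.21 * 68.84 / (10.21 + 68.84)
= 702.8564 / 79.05
= 8.8913 u

8.8913


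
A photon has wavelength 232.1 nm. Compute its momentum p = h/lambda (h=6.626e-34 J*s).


p = h / lambda
= 6.626e-34 / (232.1e-9)
= 6.626e-34 / 2.3210e-07
= 2.8548e-27 kg*m/s

2.8548e-27


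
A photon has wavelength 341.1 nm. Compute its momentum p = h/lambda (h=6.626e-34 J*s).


p = h / lambda
= 6.626e-34 / (341.1e-9)
= 6.626e-34 / 3.4110e-07
= 1.9425e-27 kg*m/s

1.9425e-27


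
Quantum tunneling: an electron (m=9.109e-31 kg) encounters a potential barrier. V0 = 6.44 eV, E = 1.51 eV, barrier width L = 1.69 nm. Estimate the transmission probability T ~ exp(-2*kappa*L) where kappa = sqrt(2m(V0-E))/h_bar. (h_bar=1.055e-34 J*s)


V0 - E = 4.93 eV = 7.8979e-19 J
kappa = sqrt(2 * m * (V0-E)) / h_bar
= sqrt(2 * 9.109e-31 * 7.8979e-19) / 1.055e-34
= 1.1370e+10 /m
2*kappa*L = 2 * 1.1370e+10 * 1.69e-9
= 38.4299
T = exp(-38.4299) = 2.042229e-17

2.042229e-17


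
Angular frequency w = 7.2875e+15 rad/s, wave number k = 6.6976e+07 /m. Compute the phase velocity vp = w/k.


vp = w / k
= 7.2875e+15 / 6.6976e+07
= 1.0881e+08 m/s

1.0881e+08


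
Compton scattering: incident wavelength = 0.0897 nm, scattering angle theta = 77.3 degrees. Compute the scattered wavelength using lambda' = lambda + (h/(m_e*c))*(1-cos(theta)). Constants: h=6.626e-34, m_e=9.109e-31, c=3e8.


Compton wavelength: h/(m_e*c) = 2.4247e-12 m
d_lambda = 2.4247e-12 * (1 - cos(77.3 deg))
= 2.4247e-12 * 0.780154
= 1.8916e-12 m = 0.001892 nm
lambda' = 0.0897 + 0.001892
= 0.091592 nm

0.091592
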